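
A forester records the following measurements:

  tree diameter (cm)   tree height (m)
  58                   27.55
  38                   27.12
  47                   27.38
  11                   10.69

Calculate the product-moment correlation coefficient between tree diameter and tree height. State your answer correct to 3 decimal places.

n = 4, Σx = 154, Σy = 92.74, Σxy = 4032.91, Σx² = 7138, Σy² = 2358.4374
Sxx = Σx² − (Σx)²/n = 7138 − 5929 = 1209
Sxy = Σxy − (Σx)(Σy)/n = 4032.91 − 3570.49 = 462.42
Syy = Σy² − (Σy)²/n = 2358.4374 − 2150.1769 = 208.2605
r = Sxy/√(Sxx·Syy) = 462.42/√(251786.9445) = 462.42/501.783763 = 0.921552

0.922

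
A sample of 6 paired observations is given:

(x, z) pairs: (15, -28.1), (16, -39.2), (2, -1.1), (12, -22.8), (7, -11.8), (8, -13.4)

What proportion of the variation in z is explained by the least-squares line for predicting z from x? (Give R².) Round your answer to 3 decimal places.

n = 6, Σx = 60, Σy = -116.4, Σxy = -1514.3, Σx² = 742, Σy² = 3166.1
Sxx = Σx² − (Σx)²/n = 742 − 600 = 142
Sxy = Σxy − (Σx)(Σy)/n = -1514.3 − (-1164) = -350.3
Syy = Σy² − (Σy)²/n = 3166.1 − 2258.16 = 907.94
R² = Sxy²/(Sxx·Syy) = (-350.3)²/(142·907.94) = 0.951776

0.952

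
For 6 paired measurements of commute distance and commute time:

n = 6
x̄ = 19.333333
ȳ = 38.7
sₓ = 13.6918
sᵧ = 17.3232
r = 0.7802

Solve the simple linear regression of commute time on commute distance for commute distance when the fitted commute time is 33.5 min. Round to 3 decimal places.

b = r · sᵧ/sₓ = 0.7802 · 17.3232/13.6918 = 0.987128
a = ȳ − b·x̄ = 38.7 − 0.987128·19.333333 = 19.615524
Set a + b·x = 33.5: x = (33.5 − 19.615524) / 0.987128 = 14.065526

14.066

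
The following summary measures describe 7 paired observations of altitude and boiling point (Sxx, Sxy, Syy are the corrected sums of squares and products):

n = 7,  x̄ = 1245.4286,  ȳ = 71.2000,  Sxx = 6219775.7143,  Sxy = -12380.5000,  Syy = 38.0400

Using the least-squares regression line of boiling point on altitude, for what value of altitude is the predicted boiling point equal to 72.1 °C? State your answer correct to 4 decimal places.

b = Sxy/Sxx = -12380.5/6219775.7143 = -0.001991
a = ȳ − b·x̄ = 71.2 − (-0.001991)·1245.4286 = 73.679033
Set a + b·x = 72.1: x = (72.1 − 73.679033) / (-0.001991) = 793.282229

793.2822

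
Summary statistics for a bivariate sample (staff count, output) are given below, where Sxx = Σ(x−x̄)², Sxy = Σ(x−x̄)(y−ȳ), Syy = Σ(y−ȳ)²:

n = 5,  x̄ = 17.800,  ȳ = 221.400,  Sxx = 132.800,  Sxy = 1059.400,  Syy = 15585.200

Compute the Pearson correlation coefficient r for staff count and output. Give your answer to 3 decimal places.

r = Sxy/√(Sxx·Syy) = 1059.4/√(2069714.56) = 1059.4/1438.650256 = 0.736385

0.736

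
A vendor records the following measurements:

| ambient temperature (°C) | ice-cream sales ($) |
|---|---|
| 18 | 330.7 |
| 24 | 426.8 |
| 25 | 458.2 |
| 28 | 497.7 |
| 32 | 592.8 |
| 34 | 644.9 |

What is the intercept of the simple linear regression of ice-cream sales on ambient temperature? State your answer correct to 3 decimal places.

-31.797

n = 6, Σx = 161, Σy = 2951.1, Σxy = 82482.6, Σx² = 4489
Sxx = Σx² − (Σx)²/n = 4489 − 4320.166667 = 168.833333
Sxy = Σxy − (Σx)(Σy)/n = 82482.6 − 79187.85 = 3294.75
b = Sxy/Sxx = 3294.75/168.833333 = 19.514808
a = ȳ − b·x̄ = 491.85 − 19.514808·26.833333 = -31.797335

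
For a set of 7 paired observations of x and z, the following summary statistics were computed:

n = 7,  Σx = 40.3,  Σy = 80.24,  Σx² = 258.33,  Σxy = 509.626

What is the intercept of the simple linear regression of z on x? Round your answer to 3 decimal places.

1.034

Sxx = Σx² − (Σx)²/n = 258.33 − 232.012857 = 26.317143
Sxy = Σxy − (Σx)(Σy)/n = 509.626 − 461.953143 = 47.672857
b = Sxy/Sxx = 47.672857/26.317143 = 1.811475
a = ȳ − b·x̄ = 11.462857 − 1.811475·5.757143 = 1.033934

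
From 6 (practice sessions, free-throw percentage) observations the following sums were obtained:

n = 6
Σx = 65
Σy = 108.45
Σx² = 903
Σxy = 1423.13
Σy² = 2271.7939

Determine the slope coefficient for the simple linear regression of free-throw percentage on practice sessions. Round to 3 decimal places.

1.249

Sxx = Σx² − (Σx)²/n = 903 − 704.166667 = 198.833333
Sxy = Σxy − (Σx)(Σy)/n = 1423.13 − 1174.875 = 248.255
b = Sxy/Sxx = 248.255/198.833333 = 1.248558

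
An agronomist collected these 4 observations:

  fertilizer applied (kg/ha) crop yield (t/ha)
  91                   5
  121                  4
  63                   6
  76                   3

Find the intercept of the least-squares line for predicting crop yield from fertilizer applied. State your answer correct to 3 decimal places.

n = 4, Σx = 351, Σy = 18, Σxy = 1545, Σx² = 32667
Sxx = Σx² − (Σx)²/n = 32667 − 30800.25 = 1866.75
Sxy = Σxy − (Σx)(Σy)/n = 1545 − 1579.5 = -34.5
b = Sxy/Sxx = -34.5/1866.75 = -0.018481
a = ȳ − b·x̄ = 4.5 − (-0.018481)·87.75 = 6.121736

6.122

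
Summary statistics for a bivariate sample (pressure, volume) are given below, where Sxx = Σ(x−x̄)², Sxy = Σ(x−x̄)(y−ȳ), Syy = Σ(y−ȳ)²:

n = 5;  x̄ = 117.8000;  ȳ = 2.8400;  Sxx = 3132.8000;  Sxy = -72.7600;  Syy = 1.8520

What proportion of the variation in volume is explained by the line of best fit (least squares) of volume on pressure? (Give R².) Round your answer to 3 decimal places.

0.912

R² = Sxy²/(Sxx·Syy) = (-72.76)²/(3132.8·1.852) = 0.912456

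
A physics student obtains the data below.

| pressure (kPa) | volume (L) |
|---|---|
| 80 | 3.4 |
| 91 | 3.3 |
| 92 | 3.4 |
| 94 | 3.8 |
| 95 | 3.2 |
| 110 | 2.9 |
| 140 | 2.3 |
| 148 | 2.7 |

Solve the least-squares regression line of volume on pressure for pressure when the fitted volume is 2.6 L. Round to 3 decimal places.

n = 8, Σx = 850, Σy = 25, Σxy = 2586.9, Σx² = 94610
Sxx = Σx² − (Σx)²/n = 94610 − 90312.5 = 4297.5
Sxy = Σxy − (Σx)(Σy)/n = 2586.9 − 2656.25 = -69.35
b = Sxy/Sxx = -69.35/4297.5 = -0.016137
a = ȳ − b·x̄ = 3.125 − (-0.016137)·106.25 = 4.839587
Set a + b·x = 2.6: x = (2.6 − 4.839587) / (-0.016137) = 138.783345

138.783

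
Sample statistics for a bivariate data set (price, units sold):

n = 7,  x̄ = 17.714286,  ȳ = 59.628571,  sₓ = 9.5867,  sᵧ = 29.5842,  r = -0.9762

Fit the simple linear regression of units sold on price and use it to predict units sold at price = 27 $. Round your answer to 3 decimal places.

31.655

b = r · sᵧ/sₓ = -0.9762 · 29.5842/9.5867 = -3.012517
a = ȳ − b·x̄ = 59.628571 − (-3.012517)·17.714286 = 112.993157
ŷ(27) = a + b·27 = 112.993157 + (-3.012517)·27 = 31.655200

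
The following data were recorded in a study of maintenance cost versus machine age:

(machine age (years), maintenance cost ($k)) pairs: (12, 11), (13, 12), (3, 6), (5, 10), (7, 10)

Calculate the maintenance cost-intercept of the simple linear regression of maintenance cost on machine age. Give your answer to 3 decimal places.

n = 5, Σx = 40, Σy = 49, Σxy = 426, Σx² = 396
Sxx = Σx² − (Σx)²/n = 396 − 320 = 76
Sxy = Σxy − (Σx)(Σy)/n = 426 − 392 = 34
b = Sxy/Sxx = 34/76 = 0.447368
a = ȳ − b·x̄ = 9.8 − 0.447368·8 = 6.221053

6.221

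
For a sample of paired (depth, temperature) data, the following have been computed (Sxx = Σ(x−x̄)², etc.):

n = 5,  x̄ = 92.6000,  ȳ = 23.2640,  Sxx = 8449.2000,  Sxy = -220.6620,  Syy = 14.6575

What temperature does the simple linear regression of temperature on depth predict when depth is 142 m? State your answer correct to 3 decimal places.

21.974

b = Sxy/Sxx = -220.662/8449.2 = -0.026116
a = ȳ − b·x̄ = 23.264 − (-0.026116)·92.6 = 25.682371
ŷ(142) = a + b·142 = 25.682371 + (-0.026116)·142 = 21.973854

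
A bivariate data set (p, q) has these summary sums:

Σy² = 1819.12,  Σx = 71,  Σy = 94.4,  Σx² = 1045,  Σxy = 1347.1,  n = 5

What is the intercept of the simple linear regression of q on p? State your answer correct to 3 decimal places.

16.326

Sxx = Σx² − (Σx)²/n = 1045 − 1008.2 = 36.8
Sxy = Σxy − (Σx)(Σy)/n = 1347.1 − 1340.48 = 6.62
b = Sxy/Sxx = 6.62/36.8 = 0.179891
a = ȳ − b·x̄ = 18.88 − 0.179891·14.2 = 16.325543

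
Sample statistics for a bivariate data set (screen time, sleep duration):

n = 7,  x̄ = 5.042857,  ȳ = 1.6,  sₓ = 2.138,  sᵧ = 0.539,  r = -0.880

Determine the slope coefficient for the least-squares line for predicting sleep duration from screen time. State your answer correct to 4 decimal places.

-0.2219

b = r · sᵧ/sₓ = -0.88 · 0.539/2.138 = -0.221852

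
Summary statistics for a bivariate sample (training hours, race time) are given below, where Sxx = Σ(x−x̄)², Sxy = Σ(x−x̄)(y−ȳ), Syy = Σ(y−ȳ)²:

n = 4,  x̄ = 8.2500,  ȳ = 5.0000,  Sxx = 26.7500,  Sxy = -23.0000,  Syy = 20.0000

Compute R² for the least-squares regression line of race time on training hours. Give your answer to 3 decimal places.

R² = Sxy²/(Sxx·Syy) = (-23)²/(26.75·20) = 0.988785

0.989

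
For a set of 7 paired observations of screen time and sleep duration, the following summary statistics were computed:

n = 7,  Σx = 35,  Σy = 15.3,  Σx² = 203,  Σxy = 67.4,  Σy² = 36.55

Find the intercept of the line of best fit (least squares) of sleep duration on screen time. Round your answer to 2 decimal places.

3.81

Sxx = Σx² − (Σx)²/n = 203 − 175 = 28
Sxy = Σxy − (Σx)(Σy)/n = 67.4 − 76.5 = -9.1
b = Sxy/Sxx = -9.1/28 = -0.325
a = ȳ − b·x̄ = 2.185714 − (-0.325)·5 = 3.810714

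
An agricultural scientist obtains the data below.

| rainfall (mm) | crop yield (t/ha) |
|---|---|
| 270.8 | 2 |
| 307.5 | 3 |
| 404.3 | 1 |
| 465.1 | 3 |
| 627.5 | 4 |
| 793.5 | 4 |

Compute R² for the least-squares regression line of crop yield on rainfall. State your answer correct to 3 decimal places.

n = 6, Σx = 2868.7, Σy = 17, Σxy = 8947.7, Σx² = 1571063.89, Σy² = 55
Sxx = Σx² − (Σx)²/n = 1571063.89 − 1371573.281667 = 199490.608333
Sxy = Σxy − (Σx)(Σy)/n = 8947.7 − 8127.983333 = 819.716667
Syy = Σy² − (Σy)²/n = 55 − 48.166667 = 6.833333
R² = Sxy²/(Sxx·Syy) = (819.716667)²/(199490.608333·6.833333) = 0.492915

0.493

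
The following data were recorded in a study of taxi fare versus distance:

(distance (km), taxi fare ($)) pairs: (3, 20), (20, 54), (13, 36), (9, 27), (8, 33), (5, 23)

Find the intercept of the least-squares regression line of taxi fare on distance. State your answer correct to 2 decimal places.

13.37

n = 6, Σx = 58, Σy = 193, Σxy = 2230, Σx² = 748
Sxx = Σx² − (Σx)²/n = 748 − 560.666667 = 187.333333
Sxy = Σxy − (Σx)(Σy)/n = 2230 − 1865.666667 = 364.333333
b = Sxy/Sxx = 364.333333/187.333333 = 1.944840
a = ȳ − b·x̄ = 32.166667 − 1.944840·9.666667 = 13.366548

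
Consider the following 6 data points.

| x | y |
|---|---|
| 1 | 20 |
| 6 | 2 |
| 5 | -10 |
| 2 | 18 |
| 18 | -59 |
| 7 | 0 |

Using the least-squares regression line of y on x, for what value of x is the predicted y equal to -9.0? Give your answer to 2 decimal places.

n = 6, Σx = 39, Σy = -29, Σxy = -1044, Σx² = 439
Sxx = Σx² − (Σx)²/n = 439 − 253.5 = 185.5
Sxy = Σxy − (Σx)(Σy)/n = -1044 − (-188.5) = -855.5
b = Sxy/Sxx = -855.5/185.5 = -4.611860
a = ȳ − b·x̄ = -4.833333 − (-4.611860)·6.5 = 25.143756
Set a + b·x = -9.0: x = (-9.0 − 25.143756) / (-4.611860) = 7.403468

7.40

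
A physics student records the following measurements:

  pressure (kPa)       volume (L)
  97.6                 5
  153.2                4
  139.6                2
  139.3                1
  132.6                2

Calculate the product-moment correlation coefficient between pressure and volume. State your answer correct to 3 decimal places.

n = 5, Σx = 662.3, Σy = 14, Σxy = 1784.5, Σx² = 89471.41, Σy² = 50
Sxx = Σx² − (Σx)²/n = 89471.41 − 87728.258 = 1743.152
Sxy = Σxy − (Σx)(Σy)/n = 1784.5 − 1854.44 = -69.94
Syy = Σy² − (Σy)²/n = 50 − 39.2 = 10.8
r = Sxy/√(Sxx·Syy) = -69.94/√(18826.0416) = -69.94/137.208023 = -0.509737

-0.510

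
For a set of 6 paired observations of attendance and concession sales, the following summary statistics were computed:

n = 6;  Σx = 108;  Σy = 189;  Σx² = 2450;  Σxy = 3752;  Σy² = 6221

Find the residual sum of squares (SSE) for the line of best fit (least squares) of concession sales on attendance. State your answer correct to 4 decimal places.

25.4051

Sxx = Σx² − (Σx)²/n = 2450 − 1944 = 506
Sxy = Σxy − (Σx)(Σy)/n = 3752 − 3402 = 350
Syy = Σy² − (Σy)²/n = 6221 − 5953.5 = 267.5
b = Sxy/Sxx = 350/506 = 0.691700
SSE = Syy − b·Sxy = 267.5 − 0.691700·350 = 25.405138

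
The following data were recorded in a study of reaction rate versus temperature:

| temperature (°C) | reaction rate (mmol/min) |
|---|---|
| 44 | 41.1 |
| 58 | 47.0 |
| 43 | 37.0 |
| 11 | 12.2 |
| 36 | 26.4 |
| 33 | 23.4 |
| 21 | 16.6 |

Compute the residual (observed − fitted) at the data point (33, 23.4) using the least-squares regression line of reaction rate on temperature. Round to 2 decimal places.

n = 7, Σx = 246, Σy = 203.7, Σxy = 8330.8, Σx² = 10096
Sxx = Σx² − (Σx)²/n = 10096 − 8645.142857 = 1450.857143
Sxy = Σxy − (Σx)(Σy)/n = 8330.8 − 7158.6 = 1172.2
b = Sxy/Sxx = 1172.2/1450.857143 = 0.807936
a = ȳ − b·x̄ = 29.1 − 0.807936·35.142857 = 0.706814
ŷ(33) = 0.706814 + 0.807936·33 = 27.368708
residual = y − ŷ = 23.4 − 27.368708 = -3.968708

-3.97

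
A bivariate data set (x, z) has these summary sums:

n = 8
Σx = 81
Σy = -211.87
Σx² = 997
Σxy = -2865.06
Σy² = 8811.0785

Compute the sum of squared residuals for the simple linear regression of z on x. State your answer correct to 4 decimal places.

270.0904

Sxx = Σx² − (Σx)²/n = 997 − 820.125 = 176.875
Sxy = Σxy − (Σx)(Σy)/n = -2865.06 − (-2145.18375) = -719.87625
Syy = Σy² − (Σy)²/n = 8811.0785 − 5611.112112 = 3199.966388
b = Sxy/Sxx = -719.87625/176.875 = -4.069972
SSE = Syy − b·Sxy = 3199.966388 − (-4.069972)·(-719.87625) = 270.090400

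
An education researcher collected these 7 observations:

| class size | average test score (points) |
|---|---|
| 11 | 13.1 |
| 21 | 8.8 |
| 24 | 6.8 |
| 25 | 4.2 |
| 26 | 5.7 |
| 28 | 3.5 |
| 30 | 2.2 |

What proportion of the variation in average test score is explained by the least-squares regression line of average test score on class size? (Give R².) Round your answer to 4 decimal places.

n = 7, Σx = 165, Σy = 44.3, Σxy = 909.3, Σx² = 4123, Σy² = 362.51
Sxx = Σx² − (Σx)²/n = 4123 − 3889.285714 = 233.714286
Sxy = Σxy − (Σx)(Σy)/n = 909.3 − 1044.214286 = -134.914286
Syy = Σy² − (Σy)²/n = 362.51 − 280.355714 = 82.154286
R² = Sxy²/(Sxx·Syy) = (-134.914286)²/(233.714286·82.154286) = 0.947983

0.9480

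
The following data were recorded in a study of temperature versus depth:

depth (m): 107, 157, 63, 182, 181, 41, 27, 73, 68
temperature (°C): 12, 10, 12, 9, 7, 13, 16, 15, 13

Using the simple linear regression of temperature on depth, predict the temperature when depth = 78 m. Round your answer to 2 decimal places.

n = 9, Σx = 899, Σy = 107, Σxy = 9459, Σx² = 118315
Sxx = Σx² − (Σx)²/n = 118315 − 89800.111111 = 28514.888889
Sxy = Σxy − (Σx)(Σy)/n = 9459 − 10688.111111 = -1229.111111
b = Sxy/Sxx = -1229.111111/28514.888889 = -0.043104
a = ȳ − b·x̄ = 11.888889 − (-0.043104)·99.888889 = 16.194518
ŷ(78) = a + b·78 = 16.194518 + (-0.043104)·78 = 12.832392

12.83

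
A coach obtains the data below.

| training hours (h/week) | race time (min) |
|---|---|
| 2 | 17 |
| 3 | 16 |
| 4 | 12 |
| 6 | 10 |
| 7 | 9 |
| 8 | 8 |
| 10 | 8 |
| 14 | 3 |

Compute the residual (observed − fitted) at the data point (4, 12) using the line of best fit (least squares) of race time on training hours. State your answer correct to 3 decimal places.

n = 8, Σx = 54, Σy = 83, Σxy = 439, Σx² = 474
Sxx = Σx² − (Σx)²/n = 474 − 364.5 = 109.5
Sxy = Σxy − (Σx)(Σy)/n = 439 − 560.25 = -121.25
b = Sxy/Sxx = -121.25/109.5 = -1.107306
a = ȳ − b·x̄ = 10.375 − (-1.107306)·6.75 = 17.849315
ŷ(4) = 17.849315 + (-1.107306)·4 = 13.420091
residual = y − ŷ = 12 − 13.420091 = -1.420091

-1.420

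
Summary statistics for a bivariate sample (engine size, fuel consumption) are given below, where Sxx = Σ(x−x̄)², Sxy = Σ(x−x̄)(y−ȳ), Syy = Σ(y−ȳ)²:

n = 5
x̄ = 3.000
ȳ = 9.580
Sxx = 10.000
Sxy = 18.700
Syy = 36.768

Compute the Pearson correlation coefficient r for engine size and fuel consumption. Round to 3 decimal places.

r = Sxy/√(Sxx·Syy) = 18.7/√(367.68) = 18.7/19.174984 = 0.975229

0.975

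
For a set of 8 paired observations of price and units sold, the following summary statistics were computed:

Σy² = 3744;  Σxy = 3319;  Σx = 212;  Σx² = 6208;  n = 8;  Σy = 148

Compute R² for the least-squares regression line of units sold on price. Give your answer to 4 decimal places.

0.6126

Sxx = Σx² − (Σx)²/n = 6208 − 5618 = 590
Sxy = Σxy − (Σx)(Σy)/n = 3319 − 3922 = -603
Syy = Σy² − (Σy)²/n = 3744 − 2738 = 1006
R² = Sxy²/(Sxx·Syy) = (-603)²/(590·1006) = 0.612611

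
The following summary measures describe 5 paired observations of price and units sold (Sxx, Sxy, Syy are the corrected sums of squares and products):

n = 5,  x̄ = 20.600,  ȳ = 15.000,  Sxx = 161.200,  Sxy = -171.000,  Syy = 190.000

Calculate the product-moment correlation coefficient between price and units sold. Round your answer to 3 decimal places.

r = Sxy/√(Sxx·Syy) = -171/√(30628) = -171/175.008571 = -0.977095

-0.977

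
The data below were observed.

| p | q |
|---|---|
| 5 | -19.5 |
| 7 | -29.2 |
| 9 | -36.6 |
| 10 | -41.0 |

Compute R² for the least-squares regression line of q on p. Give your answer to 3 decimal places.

n = 4, Σx = 31, Σy = -126.3, Σxy = -1041.3, Σx² = 255, Σy² = 4253.45
Sxx = Σx² − (Σx)²/n = 255 − 240.25 = 14.75
Sxy = Σxy − (Σx)(Σy)/n = -1041.3 − (-978.825) = -62.475
Syy = Σy² − (Σy)²/n = 4253.45 − 3987.9225 = 265.5275
R² = Sxy²/(Sxx·Syy) = (-62.475)²/(14.75·265.5275) = 0.996577

0.997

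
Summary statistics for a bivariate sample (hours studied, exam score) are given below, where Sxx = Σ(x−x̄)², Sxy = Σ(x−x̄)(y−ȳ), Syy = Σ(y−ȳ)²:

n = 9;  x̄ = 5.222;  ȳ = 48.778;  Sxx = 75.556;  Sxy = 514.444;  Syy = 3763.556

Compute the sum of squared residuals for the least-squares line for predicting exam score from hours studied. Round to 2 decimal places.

b = Sxy/Sxx = 514.444/75.556 = 6.808778
SSE = Syy − b·Sxy = 3763.556 − 6.808778·514.444 = 260.821219

260.82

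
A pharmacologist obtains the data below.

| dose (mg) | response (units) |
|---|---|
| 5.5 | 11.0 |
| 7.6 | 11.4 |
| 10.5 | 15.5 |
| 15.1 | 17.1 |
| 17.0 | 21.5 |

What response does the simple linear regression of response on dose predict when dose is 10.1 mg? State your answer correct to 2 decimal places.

n = 5, Σx = 55.7, Σy = 76.5, Σxy = 933.6, Σx² = 715.27
Sxx = Σx² − (Σx)²/n = 715.27 − 620.498 = 94.772
Sxy = Σxy − (Σx)(Σy)/n = 933.6 − 852.21 = 81.39
b = Sxy/Sxx = 81.39/94.772 = 0.858798
a = ȳ − b·x̄ = 15.3 − 0.858798·11.14 = 5.732991
ŷ(10.1) = a + b·10.1 = 5.732991 + 0.858798·10.1 = 14.406850

14.41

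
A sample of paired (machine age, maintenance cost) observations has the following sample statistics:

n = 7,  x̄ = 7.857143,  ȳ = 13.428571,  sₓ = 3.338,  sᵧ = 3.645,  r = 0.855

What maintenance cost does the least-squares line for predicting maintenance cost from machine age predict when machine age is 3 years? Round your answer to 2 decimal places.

8.89

b = r · sᵧ/sₓ = 0.855 · 3.645/3.338 = 0.933635
a = ȳ − b·x̄ = 13.428571 − 0.933635·7.857143 = 6.092864
ŷ(3) = a + b·3 = 6.092864 + 0.933635·3 = 8.893770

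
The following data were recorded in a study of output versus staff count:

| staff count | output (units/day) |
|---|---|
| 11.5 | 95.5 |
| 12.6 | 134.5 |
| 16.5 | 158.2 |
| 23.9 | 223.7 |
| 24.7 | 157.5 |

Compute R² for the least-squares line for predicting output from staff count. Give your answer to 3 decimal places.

0.627

n = 5, Σx = 89.2, Σy = 769.4, Σxy = 14639.93, Σx² = 1744.56, Σy² = 127085.68
Sxx = Σx² − (Σx)²/n = 1744.56 − 1591.328 = 153.232
Sxy = Σxy − (Σx)(Σy)/n = 14639.93 − 13726.096 = 913.834
Syy = Σy² − (Σy)²/n = 127085.68 − 118395.272 = 8690.408
R² = Sxy²/(Sxx·Syy) = (913.834)²/(153.232·8690.408) = 0.627112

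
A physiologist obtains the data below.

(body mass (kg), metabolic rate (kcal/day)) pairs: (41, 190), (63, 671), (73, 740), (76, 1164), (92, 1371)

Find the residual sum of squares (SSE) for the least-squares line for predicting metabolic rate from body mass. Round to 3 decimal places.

63192.219

n = 5, Σx = 345, Σy = 4136, Σxy = 318679, Σx² = 25219, Σy² = 4268478
Sxx = Σx² − (Σx)²/n = 25219 − 23805 = 1414
Sxy = Σxy − (Σx)(Σy)/n = 318679 − 285384 = 33295
Syy = Σy² − (Σy)²/n = 4268478 − 3421299.2 = 847178.8
b = Sxy/Sxx = 33295/1414 = 23.546676
SSE = Syy − b·Sxy = 847178.8 − 23.546676·33295 = 63192.219378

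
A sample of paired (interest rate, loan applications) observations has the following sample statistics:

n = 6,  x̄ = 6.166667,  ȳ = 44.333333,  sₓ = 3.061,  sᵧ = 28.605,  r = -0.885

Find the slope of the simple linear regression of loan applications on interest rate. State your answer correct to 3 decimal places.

b = r · sᵧ/sₓ = -0.885 · 28.605/3.061 = -8.270312

-8.270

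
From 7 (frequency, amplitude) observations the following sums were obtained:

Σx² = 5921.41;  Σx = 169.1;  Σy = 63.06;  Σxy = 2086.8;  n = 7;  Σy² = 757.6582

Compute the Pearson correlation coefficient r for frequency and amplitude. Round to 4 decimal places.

Sxx = Σx² − (Σx)²/n = 5921.41 − 4084.972857 = 1836.437143
Sxy = Σxy − (Σx)(Σy)/n = 2086.8 − 1523.349429 = 563.450571
Syy = Σy² − (Σy)²/n = 757.6582 − 568.080514 = 189.577686
r = Sxy/√(Sxx·Syy) = 563.450571/√(348147.503503) = 563.450571/590.040256 = 0.954936

0.9549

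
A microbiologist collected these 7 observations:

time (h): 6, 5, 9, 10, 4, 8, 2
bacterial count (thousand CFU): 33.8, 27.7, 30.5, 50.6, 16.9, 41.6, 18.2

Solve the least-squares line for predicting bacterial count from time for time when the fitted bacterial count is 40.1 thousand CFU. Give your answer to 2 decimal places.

8.69

n = 7, Σx = 44, Σy = 219.3, Σxy = 1558.6, Σx² = 326
Sxx = Σx² − (Σx)²/n = 326 − 276.571429 = 49.428571
Sxy = Σxy − (Σx)(Σy)/n = 1558.6 − 1378.457143 = 180.142857
b = Sxy/Sxx = 180.142857/49.428571 = 3.644509
a = ȳ − b·x̄ = 31.328571 − 3.644509·6.285714 = 8.420231
Set a + b·x = 40.1: x = (40.1 − 8.420231) / 3.644509 = 8.692466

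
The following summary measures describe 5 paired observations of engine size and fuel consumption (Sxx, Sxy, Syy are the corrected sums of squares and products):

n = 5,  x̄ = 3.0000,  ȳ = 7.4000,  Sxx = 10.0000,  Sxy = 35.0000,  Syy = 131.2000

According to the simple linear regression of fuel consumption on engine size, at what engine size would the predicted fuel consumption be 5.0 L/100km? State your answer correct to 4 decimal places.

2.3143

b = Sxy/Sxx = 35/10 = 3.5
a = ȳ − b·x̄ = 7.4 − 3.5·3 = -3.1
Set a + b·x = 5.0: x = (5.0 − (-3.1)) / 3.5 = 2.314286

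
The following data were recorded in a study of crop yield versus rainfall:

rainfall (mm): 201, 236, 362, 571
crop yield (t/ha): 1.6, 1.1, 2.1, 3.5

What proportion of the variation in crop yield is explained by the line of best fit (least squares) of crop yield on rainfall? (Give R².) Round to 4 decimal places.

n = 4, Σx = 1370, Σy = 8.3, Σxy = 3339.9, Σx² = 553182, Σy² = 20.43
Sxx = Σx² − (Σx)²/n = 553182 − 469225 = 83957
Sxy = Σxy − (Σx)(Σy)/n = 3339.9 − 2842.75 = 497.15
Syy = Σy² − (Σy)²/n = 20.43 − 17.2225 = 3.2075
R² = Sxy²/(Sxx·Syy) = (497.15)²/(83957·3.2075) = 0.917807

0.9178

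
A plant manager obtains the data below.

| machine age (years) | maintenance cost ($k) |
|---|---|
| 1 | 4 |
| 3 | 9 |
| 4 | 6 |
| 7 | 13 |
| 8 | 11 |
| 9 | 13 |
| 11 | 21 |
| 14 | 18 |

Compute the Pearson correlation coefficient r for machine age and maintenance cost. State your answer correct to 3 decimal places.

n = 8, Σx = 57, Σy = 95, Σxy = 834, Σx² = 537, Σy² = 1357
Sxx = Σx² − (Σx)²/n = 537 − 406.125 = 130.875
Sxy = Σxy − (Σx)(Σy)/n = 834 − 676.875 = 157.125
Syy = Σy² − (Σy)²/n = 1357 − 1128.125 = 228.875
r = Sxy/√(Sxx·Syy) = 157.125/√(29954.015625) = 157.125/173.072284 = 0.907858

0.908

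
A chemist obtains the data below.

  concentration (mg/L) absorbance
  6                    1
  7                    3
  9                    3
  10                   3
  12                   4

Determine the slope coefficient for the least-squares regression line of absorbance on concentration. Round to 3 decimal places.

n = 5, Σx = 44, Σy = 14, Σxy = 132, Σx² = 410
Sxx = Σx² − (Σx)²/n = 410 − 387.2 = 22.8
Sxy = Σxy − (Σx)(Σy)/n = 132 − 123.2 = 8.8
b = Sxy/Sxx = 8.8/22.8 = 0.385965

0.386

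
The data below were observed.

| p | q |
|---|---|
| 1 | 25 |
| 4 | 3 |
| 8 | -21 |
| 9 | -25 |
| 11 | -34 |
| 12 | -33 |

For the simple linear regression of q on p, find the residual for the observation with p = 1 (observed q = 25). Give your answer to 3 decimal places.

n = 6, Σx = 45, Σy = -85, Σxy = -1126, Σx² = 427
Sxx = Σx² − (Σx)²/n = 427 − 337.5 = 89.5
Sxy = Σxy − (Σx)(Σy)/n = -1126 − (-637.5) = -488.5
b = Sxy/Sxx = -488.5/89.5 = -5.458101
a = ȳ − b·x̄ = -14.166667 − (-5.458101)·7.5 = 26.769088
ŷ(1) = 26.769088 + (-5.458101)·1 = 21.310987
residual = y − ŷ = 25 − 21.310987 = 3.689013

3.689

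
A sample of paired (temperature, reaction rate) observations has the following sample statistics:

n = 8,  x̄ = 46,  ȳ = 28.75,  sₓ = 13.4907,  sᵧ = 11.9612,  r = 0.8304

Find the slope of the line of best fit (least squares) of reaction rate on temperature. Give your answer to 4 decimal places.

0.7363

b = r · sᵧ/sₓ = 0.8304 · 11.9612/13.4907 = 0.736254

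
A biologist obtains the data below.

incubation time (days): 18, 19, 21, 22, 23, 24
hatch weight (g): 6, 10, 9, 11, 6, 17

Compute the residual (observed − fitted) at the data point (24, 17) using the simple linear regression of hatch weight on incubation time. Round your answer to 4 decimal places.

n = 6, Σx = 127, Σy = 59, Σxy = 1275, Σx² = 2715
Sxx = Σx² − (Σx)²/n = 2715 − 2688.166667 = 26.833333
Sxy = Σxy − (Σx)(Σy)/n = 1275 − 1248.833333 = 26.166667
b = Sxy/Sxx = 26.166667/26.833333 = 0.975155
a = ȳ − b·x̄ = 9.833333 − 0.975155·21.166667 = -10.807453
ŷ(24) = -10.807453 + 0.975155·24 = 12.596273
residual = y − ŷ = 17 − 12.596273 = 4.403727

4.4037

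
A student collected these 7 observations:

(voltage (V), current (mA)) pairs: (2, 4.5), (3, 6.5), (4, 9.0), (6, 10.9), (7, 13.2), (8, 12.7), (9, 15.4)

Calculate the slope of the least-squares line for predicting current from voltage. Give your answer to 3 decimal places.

n = 7, Σx = 39, Σy = 72.2, Σxy = 462.5, Σx² = 259
Sxx = Σx² − (Σx)²/n = 259 − 217.285714 = 41.714286
Sxy = Σxy − (Σx)(Σy)/n = 462.5 − 402.257143 = 60.242857
b = Sxy/Sxx = 60.242857/41.714286 = 1.444178

1.444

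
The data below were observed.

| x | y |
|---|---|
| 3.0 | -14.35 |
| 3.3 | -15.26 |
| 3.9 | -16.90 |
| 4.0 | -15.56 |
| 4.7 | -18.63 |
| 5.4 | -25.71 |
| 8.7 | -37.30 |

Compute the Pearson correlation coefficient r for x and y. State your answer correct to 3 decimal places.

n = 7, Σx = 33, Σy = -143.71, Σxy = -772.463, Σx² = 178.04, Σy² = 3365.8847
Sxx = Σx² − (Σx)²/n = 178.04 − 155.571429 = 22.468571
Sxy = Σxy − (Σx)(Σy)/n = -772.463 − (-677.49) = -94.973
Syy = Σy² − (Σy)²/n = 3365.8847 − 2950.3663 = 415.5184
r = Sxy/√(Sxx·Syy) = -94.973/√(9336.104850) = -94.973/96.623521 = -0.982918

-0.983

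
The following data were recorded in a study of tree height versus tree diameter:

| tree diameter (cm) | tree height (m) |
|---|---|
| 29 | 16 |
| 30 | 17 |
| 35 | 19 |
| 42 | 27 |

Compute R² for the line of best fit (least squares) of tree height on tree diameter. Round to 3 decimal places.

0.955

n = 4, Σx = 136, Σy = 79, Σxy = 2773, Σx² = 4730, Σy² = 1635
Sxx = Σx² − (Σx)²/n = 4730 − 4624 = 106
Sxy = Σxy − (Σx)(Σy)/n = 2773 − 2686 = 87
Syy = Σy² − (Σy)²/n = 1635 − 1560.25 = 74.75
R² = Sxy²/(Sxx·Syy) = (87)²/(106·74.75) = 0.955260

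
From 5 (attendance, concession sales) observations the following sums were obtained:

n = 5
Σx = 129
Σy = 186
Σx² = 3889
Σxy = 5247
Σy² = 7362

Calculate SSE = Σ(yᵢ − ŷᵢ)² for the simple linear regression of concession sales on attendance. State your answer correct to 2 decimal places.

84.59

Sxx = Σx² − (Σx)²/n = 3889 − 3328.2 = 560.8
Sxy = Σxy − (Σx)(Σy)/n = 5247 − 4798.8 = 448.2
Syy = Σy² − (Σy)²/n = 7362 − 6919.2 = 442.8
b = Sxy/Sxx = 448.2/560.8 = 0.799215
SSE = Syy − b·Sxy = 442.8 − 0.799215·448.2 = 84.591655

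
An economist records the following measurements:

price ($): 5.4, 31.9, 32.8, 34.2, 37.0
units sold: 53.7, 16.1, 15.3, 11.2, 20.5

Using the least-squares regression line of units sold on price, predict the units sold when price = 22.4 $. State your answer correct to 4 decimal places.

n = 5, Σx = 141.3, Σy = 116.8, Σxy = 2446.95, Σx² = 4661.25
Sxx = Σx² − (Σx)²/n = 4661.25 − 3993.138 = 668.112
Sxy = Σxy − (Σx)(Σy)/n = 2446.95 − 3300.768 = -853.818
b = Sxy/Sxx = -853.818/668.112 = -1.277956
a = ȳ − b·x̄ = 23.36 − (-1.277956)·28.26 = 59.475048
ŷ(22.4) = a + b·22.4 = 59.475048 + (-1.277956)·22.4 = 30.848824

30.8488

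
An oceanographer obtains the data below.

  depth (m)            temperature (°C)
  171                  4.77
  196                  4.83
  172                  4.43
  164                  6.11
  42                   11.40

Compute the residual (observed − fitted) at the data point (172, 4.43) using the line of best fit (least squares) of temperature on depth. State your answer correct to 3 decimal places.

n = 5, Σx = 745, Σy = 31.54, Σxy = 4005.15, Σx² = 125901
Sxx = Σx² − (Σx)²/n = 125901 − 111005 = 14896
Sxy = Σxy − (Σx)(Σy)/n = 4005.15 − 4699.46 = -694.31
b = Sxy/Sxx = -694.31/14896 = -0.046610
a = ȳ − b·x̄ = 6.308 − (-0.046610)·149 = 13.252964
ŷ(172) = 13.252964 + (-0.046610)·172 = 5.235959
residual = y − ŷ = 4.43 − 5.235959 = -0.805959

-0.806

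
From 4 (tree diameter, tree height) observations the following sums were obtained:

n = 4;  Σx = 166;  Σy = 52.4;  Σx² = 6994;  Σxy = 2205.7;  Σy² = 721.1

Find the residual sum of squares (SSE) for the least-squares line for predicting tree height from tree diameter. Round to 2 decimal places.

Sxx = Σx² − (Σx)²/n = 6994 − 6889 = 105
Sxy = Σxy − (Σx)(Σy)/n = 2205.7 − 2174.6 = 31.1
Syy = Σy² − (Σy)²/n = 721.1 − 686.44 = 34.66
b = Sxy/Sxx = 31.1/105 = 0.296190
SSE = Syy − b·Sxy = 34.66 − 0.296190·31.1 = 25.448476

25.45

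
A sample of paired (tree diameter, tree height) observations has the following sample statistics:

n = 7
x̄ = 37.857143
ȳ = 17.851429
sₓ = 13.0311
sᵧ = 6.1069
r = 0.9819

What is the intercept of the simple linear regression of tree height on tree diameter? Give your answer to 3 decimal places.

b = r · sᵧ/sₓ = 0.9819 · 6.1069/13.0311 = 0.460158
a = ȳ − b·x̄ = 17.851429 − 0.460158·37.857143 = 0.431161

0.431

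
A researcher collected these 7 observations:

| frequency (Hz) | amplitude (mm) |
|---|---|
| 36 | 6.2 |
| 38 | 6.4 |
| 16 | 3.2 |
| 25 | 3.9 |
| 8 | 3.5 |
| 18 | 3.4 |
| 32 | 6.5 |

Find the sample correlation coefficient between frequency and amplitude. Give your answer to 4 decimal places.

n = 7, Σx = 173, Σy = 33.1, Σxy = 912.3, Σx² = 5033, Σy² = 170.91
Sxx = Σx² − (Σx)²/n = 5033 − 4275.571429 = 757.428571
Sxy = Σxy − (Σx)(Σy)/n = 912.3 − 818.042857 = 94.257143
Syy = Σy² − (Σy)²/n = 170.91 − 156.515714 = 14.394286
r = Sxy/√(Sxx·Syy) = 94.257143/√(10902.643265) = 94.257143/104.415723 = 0.902710

0.9027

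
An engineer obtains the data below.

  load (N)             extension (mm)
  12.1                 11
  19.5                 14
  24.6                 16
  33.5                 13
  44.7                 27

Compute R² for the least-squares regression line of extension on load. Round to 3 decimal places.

n = 5, Σx = 134.4, Σy = 81, Σxy = 2442.1, Σx² = 4252.16, Σy² = 1471
Sxx = Σx² − (Σx)²/n = 4252.16 − 3612.672 = 639.488
Sxy = Σxy − (Σx)(Σy)/n = 2442.1 − 2177.28 = 264.82
Syy = Σy² − (Σy)²/n = 1471 − 1312.2 = 158.8
R² = Sxy²/(Sxx·Syy) = (264.82)²/(639.488·158.8) = 0.690587

0.691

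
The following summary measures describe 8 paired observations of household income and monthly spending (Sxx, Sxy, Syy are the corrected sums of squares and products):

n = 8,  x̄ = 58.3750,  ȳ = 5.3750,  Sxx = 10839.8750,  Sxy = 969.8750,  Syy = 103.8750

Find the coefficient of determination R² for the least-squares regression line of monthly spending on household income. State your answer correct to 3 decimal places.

R² = Sxy²/(Sxx·Syy) = (969.875)²/(10839.875·103.875) = 0.835403

0.835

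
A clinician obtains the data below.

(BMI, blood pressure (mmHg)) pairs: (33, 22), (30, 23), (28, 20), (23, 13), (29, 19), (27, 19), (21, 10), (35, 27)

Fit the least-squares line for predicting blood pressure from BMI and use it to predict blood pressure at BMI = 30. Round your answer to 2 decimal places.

n = 8, Σx = 226, Σy = 153, Σxy = 4494, Σx² = 6538
Sxx = Σx² − (Σx)²/n = 6538 − 6384.5 = 153.5
Sxy = Σxy − (Σx)(Σy)/n = 4494 − 4322.25 = 171.75
b = Sxy/Sxx = 171.75/153.5 = 1.118893
a = ȳ − b·x̄ = 19.125 − 1.118893·28.25 = -12.483713
ŷ(30) = a + b·30 = -12.483713 + 1.118893·30 = 21.083062

21.08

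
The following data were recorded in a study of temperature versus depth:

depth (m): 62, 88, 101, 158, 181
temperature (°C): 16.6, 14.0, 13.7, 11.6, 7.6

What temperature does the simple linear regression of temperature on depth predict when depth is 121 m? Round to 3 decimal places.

12.506

n = 5, Σx = 590, Σy = 63.5, Σxy = 6853.3, Σx² = 79514
Sxx = Σx² − (Σx)²/n = 79514 − 69620 = 9894
Sxy = Σxy − (Σx)(Σy)/n = 6853.3 − 7493 = -639.7
b = Sxy/Sxx = -639.7/9894 = -0.064655
a = ȳ − b·x̄ = 12.7 − (-0.064655)·118 = 20.329331
ŷ(121) = a + b·121 = 20.329331 + (-0.064655)·121 = 12.506034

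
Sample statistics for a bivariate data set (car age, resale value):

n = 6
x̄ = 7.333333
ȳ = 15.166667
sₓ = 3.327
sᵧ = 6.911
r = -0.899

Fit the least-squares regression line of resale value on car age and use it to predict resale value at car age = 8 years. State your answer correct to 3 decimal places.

13.922

b = r · sᵧ/sₓ = -0.899 · 6.911/3.327 = -1.867445
a = ȳ − b·x̄ = 15.166667 − (-1.867445)·7.333333 = 28.861262
ŷ(8) = a + b·8 = 28.861262 + (-1.867445)·8 = 13.921703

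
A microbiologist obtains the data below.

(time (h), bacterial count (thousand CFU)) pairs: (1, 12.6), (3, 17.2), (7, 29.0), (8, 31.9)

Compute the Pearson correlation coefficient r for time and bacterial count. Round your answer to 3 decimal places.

0.999

n = 4, Σx = 19, Σy = 90.7, Σxy = 522.4, Σx² = 123, Σy² = 2313.21
Sxx = Σx² − (Σx)²/n = 123 − 90.25 = 32.75
Sxy = Σxy − (Σx)(Σy)/n = 522.4 − 430.825 = 91.575
Syy = Σy² − (Σy)²/n = 2313.21 − 2056.6225 = 256.5875
r = Sxy/√(Sxx·Syy) = 91.575/√(8403.240625) = 91.575/91.669191 = 0.998972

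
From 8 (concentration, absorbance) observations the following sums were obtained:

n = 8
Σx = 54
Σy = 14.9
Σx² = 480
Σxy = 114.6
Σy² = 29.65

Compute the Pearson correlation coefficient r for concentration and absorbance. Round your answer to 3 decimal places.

Sxx = Σx² − (Σx)²/n = 480 − 364.5 = 115.5
Sxy = Σxy − (Σx)(Σy)/n = 114.6 − 100.575 = 14.025
Syy = Σy² − (Σy)²/n = 29.65 − 27.75125 = 1.89875
r = Sxy/√(Sxx·Syy) = 14.025/√(219.305625) = 14.025/14.808971 = 0.947061

0.947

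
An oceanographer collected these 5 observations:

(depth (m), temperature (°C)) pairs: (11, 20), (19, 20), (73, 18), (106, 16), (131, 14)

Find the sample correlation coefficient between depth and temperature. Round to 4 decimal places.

n = 5, Σx = 340, Σy = 88, Σxy = 5444, Σx² = 34208, Σy² = 1576
Sxx = Σx² − (Σx)²/n = 34208 − 23120 = 11088
Sxy = Σxy − (Σx)(Σy)/n = 5444 − 5984 = -540
Syy = Σy² − (Σy)²/n = 1576 − 1548.8 = 27.2
r = Sxy/√(Sxx·Syy) = -540/√(301593.6) = -540/549.175382 = -0.983292

-0.9833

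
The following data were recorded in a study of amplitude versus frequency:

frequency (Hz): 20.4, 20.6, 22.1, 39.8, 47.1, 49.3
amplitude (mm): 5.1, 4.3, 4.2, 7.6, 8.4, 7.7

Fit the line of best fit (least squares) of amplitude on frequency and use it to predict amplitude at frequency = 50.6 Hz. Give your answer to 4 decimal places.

n = 6, Σx = 199.3, Σy = 37.3, Σxy = 1363.17, Σx² = 7561.87
Sxx = Σx² − (Σx)²/n = 7561.87 − 6620.081667 = 941.788333
Sxy = Σxy − (Σx)(Σy)/n = 1363.17 − 1238.981667 = 124.188333
b = Sxy/Sxx = 124.188333/941.788333 = 0.131864
a = ȳ − b·x̄ = 6.216667 − 0.131864·33.216667 = 1.836572
ŷ(50.6) = a + b·50.6 = 1.836572 + 0.131864·50.6 = 8.508909

8.5089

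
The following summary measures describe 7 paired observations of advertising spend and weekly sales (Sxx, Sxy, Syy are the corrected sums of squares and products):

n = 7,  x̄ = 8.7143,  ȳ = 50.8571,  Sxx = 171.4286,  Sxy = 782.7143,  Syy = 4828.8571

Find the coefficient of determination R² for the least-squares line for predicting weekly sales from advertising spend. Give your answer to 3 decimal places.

0.740

R² = Sxy²/(Sxx·Syy) = (782.7143)²/(171.4286·4828.8571) = 0.740080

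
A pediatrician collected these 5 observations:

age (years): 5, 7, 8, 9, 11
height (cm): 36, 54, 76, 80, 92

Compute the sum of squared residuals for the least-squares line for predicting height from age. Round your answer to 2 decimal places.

121.40

n = 5, Σx = 40, Σy = 338, Σxy = 2898, Σx² = 340, Σy² = 24852
Sxx = Σx² − (Σx)²/n = 340 − 320 = 20
Sxy = Σxy − (Σx)(Σy)/n = 2898 − 2704 = 194
Syy = Σy² − (Σy)²/n = 24852 − 22848.8 = 2003.2
b = Sxy/Sxx = 194/20 = 9.7
SSE = Syy − b·Sxy = 2003.2 − 9.7·194 = 121.4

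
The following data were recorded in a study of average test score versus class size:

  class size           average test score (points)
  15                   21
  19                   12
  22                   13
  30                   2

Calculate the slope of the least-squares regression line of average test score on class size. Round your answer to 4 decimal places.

n = 4, Σx = 86, Σy = 48, Σxy = 889, Σx² = 1970
Sxx = Σx² − (Σx)²/n = 1970 − 1849 = 121
Sxy = Σxy − (Σx)(Σy)/n = 889 − 1032 = -143
b = Sxy/Sxx = -143/121 = -1.181818

-1.1818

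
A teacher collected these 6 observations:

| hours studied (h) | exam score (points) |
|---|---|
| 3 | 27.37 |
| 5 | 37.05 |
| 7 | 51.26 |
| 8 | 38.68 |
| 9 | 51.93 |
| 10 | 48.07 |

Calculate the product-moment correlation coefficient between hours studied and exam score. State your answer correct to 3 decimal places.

0.816

n = 6, Σx = 42, Σy = 254.36, Σxy = 1883.69, Σx² = 328, Σy² = 11252.9992
Sxx = Σx² − (Σx)²/n = 328 − 294 = 34
Sxy = Σxy − (Σx)(Σy)/n = 1883.69 − 1780.52 = 103.17
Syy = Σy² − (Σy)²/n = 11252.9992 − 10783.168267 = 469.830933
r = Sxy/√(Sxx·Syy) = 103.17/√(15974.251733) = 103.17/126.389286 = 0.816288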